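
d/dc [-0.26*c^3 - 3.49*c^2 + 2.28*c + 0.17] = -0.78*c^2 - 6.98*c + 2.28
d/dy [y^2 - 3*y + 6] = 2*y - 3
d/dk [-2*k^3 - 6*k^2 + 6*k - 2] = -6*k^2 - 12*k + 6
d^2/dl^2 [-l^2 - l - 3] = -2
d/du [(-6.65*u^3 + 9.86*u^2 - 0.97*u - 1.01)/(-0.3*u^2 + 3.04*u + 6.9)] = (1.995*u^4 - 40.432*u^3 - 107.9716*u^2 + 135.462*u - 3.6226)/(0.09*u^4 - 1.824*u^3 + 5.1016*u^2 + 41.952*u + 47.61)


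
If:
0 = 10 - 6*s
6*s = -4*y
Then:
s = 5/3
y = -5/2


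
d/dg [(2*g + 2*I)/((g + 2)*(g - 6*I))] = 2*((g + 2)*(g - 6*I) - (g + 2)*(g + I) - (g - 6*I)*(g + I))/((g + 2)^2*(g - 6*I)^2)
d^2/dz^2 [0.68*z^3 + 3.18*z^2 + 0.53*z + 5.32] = 4.08*z + 6.36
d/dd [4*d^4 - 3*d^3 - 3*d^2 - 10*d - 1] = 16*d^3 - 9*d^2 - 6*d - 10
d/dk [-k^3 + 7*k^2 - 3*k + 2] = -3*k^2 + 14*k - 3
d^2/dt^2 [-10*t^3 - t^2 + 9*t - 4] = -60*t - 2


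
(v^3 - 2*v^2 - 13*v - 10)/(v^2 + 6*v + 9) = (v^3 - 2*v^2 - 13*v - 10)/(v^2 + 6*v + 9)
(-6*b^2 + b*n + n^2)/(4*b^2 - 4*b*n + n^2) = (-3*b - n)/(2*b - n)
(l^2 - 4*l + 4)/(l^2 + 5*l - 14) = (l - 2)/(l + 7)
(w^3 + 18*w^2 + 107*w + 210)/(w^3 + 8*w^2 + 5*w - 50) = (w^2 + 13*w + 42)/(w^2 + 3*w - 10)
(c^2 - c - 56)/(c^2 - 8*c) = (c + 7)/c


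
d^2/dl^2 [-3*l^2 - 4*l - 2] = -6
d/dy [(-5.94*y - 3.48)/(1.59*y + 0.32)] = (5.775516*y + 1.162368)/(1.59*y + 0.32)^3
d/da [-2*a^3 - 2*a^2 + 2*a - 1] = -6*a^2 - 4*a + 2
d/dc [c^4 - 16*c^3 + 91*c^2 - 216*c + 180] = 4*c^3 - 48*c^2 + 182*c - 216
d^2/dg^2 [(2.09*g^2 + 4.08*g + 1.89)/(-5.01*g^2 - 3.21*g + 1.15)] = (-137.593638*g^3 - 356.884344*g^2 - 323.412534*g - 96.378658)/(125.751501*g^6 + 241.713963*g^5 + 68.275278*g^4 - 77.890329*g^3 - 15.67197*g^2 + 12.735675*g - 1.520875)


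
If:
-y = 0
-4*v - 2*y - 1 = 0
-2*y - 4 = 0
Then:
No Solution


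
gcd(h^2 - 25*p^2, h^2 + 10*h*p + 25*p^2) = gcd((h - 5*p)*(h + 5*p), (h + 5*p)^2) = h + 5*p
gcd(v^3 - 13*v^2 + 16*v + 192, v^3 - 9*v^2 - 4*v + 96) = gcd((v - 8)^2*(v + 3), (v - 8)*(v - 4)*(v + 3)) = v^2 - 5*v - 24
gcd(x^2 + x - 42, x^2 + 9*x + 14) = x + 7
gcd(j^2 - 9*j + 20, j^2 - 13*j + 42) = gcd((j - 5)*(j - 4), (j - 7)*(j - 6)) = 1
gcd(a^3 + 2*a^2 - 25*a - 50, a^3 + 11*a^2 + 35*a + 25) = a + 5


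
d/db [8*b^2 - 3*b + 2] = 16*b - 3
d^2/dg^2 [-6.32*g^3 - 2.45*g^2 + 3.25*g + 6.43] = -37.92*g - 4.9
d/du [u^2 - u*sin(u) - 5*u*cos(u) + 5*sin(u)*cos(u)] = 5*u*sin(u) - u*cos(u) + 2*u - sin(u) - 5*cos(u) + 5*cos(2*u)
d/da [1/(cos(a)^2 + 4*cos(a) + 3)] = 2*(cos(a) + 2)*sin(a)/(cos(a)^2 + 4*cos(a) + 3)^2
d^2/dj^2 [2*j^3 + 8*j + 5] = 12*j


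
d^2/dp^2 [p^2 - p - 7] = 2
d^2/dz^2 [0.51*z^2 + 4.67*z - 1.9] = 1.02000000000000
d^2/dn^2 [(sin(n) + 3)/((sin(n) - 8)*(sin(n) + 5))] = (-sin(n)^5 - 15*sin(n)^4 - 211*sin(n)^3 - 369*sin(n)^2 - 1054*sin(n) + 54)/((sin(n) - 8)^3*(sin(n) + 5)^3)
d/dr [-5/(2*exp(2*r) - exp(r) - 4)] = (20*exp(r) - 5)*exp(r)/(-2*exp(2*r) + exp(r) + 4)^2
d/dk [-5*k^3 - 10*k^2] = 5*k*(-3*k - 4)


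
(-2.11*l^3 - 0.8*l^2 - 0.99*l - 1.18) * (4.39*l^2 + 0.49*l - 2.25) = -9.2629*l^5 - 4.5459*l^4 + 0.00939999999999941*l^3 - 3.8653*l^2 + 1.6493*l + 2.655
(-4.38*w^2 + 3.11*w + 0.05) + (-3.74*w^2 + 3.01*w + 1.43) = -8.12*w^2 + 6.12*w + 1.48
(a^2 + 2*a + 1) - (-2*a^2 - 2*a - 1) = 3*a^2 + 4*a + 2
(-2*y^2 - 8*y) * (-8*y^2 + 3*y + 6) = 16*y^4 + 58*y^3 - 36*y^2 - 48*y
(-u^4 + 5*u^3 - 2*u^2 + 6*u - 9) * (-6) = 6*u^4 - 30*u^3 + 12*u^2 - 36*u + 54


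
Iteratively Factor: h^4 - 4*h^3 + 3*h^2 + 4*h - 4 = (h - 1)*(h^3 - 3*h^2 + 4) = (h - 2)*(h - 1)*(h^2 - h - 2) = (h - 2)*(h - 1)*(h + 1)*(h - 2)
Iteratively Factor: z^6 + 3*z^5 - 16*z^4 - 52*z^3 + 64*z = (z)*(z^5 + 3*z^4 - 16*z^3 - 52*z^2 + 64) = z*(z - 1)*(z^4 + 4*z^3 - 12*z^2 - 64*z - 64) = z*(z - 1)*(z + 4)*(z^3 - 12*z - 16) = z*(z - 1)*(z + 2)*(z + 4)*(z^2 - 2*z - 8) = z*(z - 4)*(z - 1)*(z + 2)*(z + 4)*(z + 2)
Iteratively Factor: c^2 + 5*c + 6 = (c + 3)*(c + 2)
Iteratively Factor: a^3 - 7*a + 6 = (a + 3)*(a^2 - 3*a + 2) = (a - 1)*(a + 3)*(a - 2)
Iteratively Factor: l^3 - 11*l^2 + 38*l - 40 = (l - 4)*(l^2 - 7*l + 10) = (l - 4)*(l - 2)*(l - 5)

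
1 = 1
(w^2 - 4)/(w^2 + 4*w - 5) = (w^2 - 4)/(w^2 + 4*w - 5)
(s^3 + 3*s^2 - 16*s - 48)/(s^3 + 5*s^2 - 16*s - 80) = (s + 3)/(s + 5)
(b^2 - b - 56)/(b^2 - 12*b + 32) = (b + 7)/(b - 4)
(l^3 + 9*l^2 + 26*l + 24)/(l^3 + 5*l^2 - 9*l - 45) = (l^2 + 6*l + 8)/(l^2 + 2*l - 15)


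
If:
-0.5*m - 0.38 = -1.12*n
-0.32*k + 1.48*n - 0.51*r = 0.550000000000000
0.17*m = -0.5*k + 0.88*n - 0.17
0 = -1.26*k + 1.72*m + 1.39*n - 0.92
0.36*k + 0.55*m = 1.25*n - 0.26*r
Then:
No Solution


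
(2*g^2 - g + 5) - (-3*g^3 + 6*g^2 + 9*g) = 3*g^3 - 4*g^2 - 10*g + 5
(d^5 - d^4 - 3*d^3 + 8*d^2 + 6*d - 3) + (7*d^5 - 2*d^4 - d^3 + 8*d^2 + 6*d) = 8*d^5 - 3*d^4 - 4*d^3 + 16*d^2 + 12*d - 3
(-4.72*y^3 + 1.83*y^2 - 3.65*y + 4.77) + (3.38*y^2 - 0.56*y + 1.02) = -4.72*y^3 + 5.21*y^2 - 4.21*y + 5.79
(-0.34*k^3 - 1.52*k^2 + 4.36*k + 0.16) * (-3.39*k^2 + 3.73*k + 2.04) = 1.1526*k^5 + 3.8846*k^4 - 21.1436*k^3 + 12.6196*k^2 + 9.4912*k + 0.3264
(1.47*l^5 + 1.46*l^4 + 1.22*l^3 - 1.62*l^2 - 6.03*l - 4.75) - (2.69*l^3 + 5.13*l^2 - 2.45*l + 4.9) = 1.47*l^5 + 1.46*l^4 - 1.47*l^3 - 6.75*l^2 - 3.58*l - 9.65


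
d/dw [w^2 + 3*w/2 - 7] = 2*w + 3/2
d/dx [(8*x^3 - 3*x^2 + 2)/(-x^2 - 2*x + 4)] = 2*(-4*x^4 - 16*x^3 + 51*x^2 - 10*x + 2)/(x^4 + 4*x^3 - 4*x^2 - 16*x + 16)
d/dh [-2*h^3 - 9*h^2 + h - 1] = -6*h^2 - 18*h + 1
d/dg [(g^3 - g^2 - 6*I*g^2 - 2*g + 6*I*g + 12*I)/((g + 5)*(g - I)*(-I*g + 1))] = 2*(3*g^4*(-1 + I) + 3*g^3*(2 + I) + 12*g^2*(3 + I) + 5*g*(18 - I) - 9 - 5*I)/(g^6 + 10*g^5 + 27*g^4 + 20*g^3 + 51*g^2 + 10*g + 25)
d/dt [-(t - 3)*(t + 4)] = -2*t - 1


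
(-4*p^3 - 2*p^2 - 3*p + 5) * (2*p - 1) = -8*p^4 - 4*p^2 + 13*p - 5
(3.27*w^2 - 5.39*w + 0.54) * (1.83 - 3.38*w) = -11.0526*w^3 + 24.2023*w^2 - 11.6889*w + 0.9882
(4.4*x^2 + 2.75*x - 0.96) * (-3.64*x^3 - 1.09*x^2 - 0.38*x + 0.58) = -16.016*x^5 - 14.806*x^4 - 1.1751*x^3 + 2.5534*x^2 + 1.9598*x - 0.5568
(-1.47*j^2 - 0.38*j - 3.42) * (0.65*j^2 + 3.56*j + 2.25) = -0.9555*j^4 - 5.4802*j^3 - 6.8833*j^2 - 13.0302*j - 7.695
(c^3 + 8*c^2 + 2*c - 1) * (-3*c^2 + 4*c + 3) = -3*c^5 - 20*c^4 + 29*c^3 + 35*c^2 + 2*c - 3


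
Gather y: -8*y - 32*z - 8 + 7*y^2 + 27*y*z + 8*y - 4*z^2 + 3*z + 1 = 7*y^2 + 27*y*z - 4*z^2 - 29*z - 7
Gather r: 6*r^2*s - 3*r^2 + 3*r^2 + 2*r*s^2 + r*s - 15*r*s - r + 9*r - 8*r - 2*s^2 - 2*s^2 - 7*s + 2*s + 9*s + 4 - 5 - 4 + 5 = 6*r^2*s + r*(2*s^2 - 14*s) - 4*s^2 + 4*s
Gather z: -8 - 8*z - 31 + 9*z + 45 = z + 6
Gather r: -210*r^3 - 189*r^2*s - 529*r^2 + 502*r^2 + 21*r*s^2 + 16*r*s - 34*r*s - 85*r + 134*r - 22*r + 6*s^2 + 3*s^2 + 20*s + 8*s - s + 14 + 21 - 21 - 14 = -210*r^3 + r^2*(-189*s - 27) + r*(21*s^2 - 18*s + 27) + 9*s^2 + 27*s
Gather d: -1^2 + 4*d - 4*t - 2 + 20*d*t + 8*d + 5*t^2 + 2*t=d*(20*t + 12) + 5*t^2 - 2*t - 3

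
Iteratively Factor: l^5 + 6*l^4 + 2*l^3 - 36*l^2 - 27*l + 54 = (l - 1)*(l^4 + 7*l^3 + 9*l^2 - 27*l - 54) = (l - 2)*(l - 1)*(l^3 + 9*l^2 + 27*l + 27) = (l - 2)*(l - 1)*(l + 3)*(l^2 + 6*l + 9) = (l - 2)*(l - 1)*(l + 3)^2*(l + 3)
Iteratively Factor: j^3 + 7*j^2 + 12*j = (j + 3)*(j^2 + 4*j) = (j + 3)*(j + 4)*(j)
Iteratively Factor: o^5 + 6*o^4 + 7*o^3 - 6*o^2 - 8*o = (o + 4)*(o^4 + 2*o^3 - o^2 - 2*o) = (o + 2)*(o + 4)*(o^3 - o) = (o - 1)*(o + 2)*(o + 4)*(o^2 + o) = o*(o - 1)*(o + 2)*(o + 4)*(o + 1)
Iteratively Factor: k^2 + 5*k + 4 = (k + 1)*(k + 4)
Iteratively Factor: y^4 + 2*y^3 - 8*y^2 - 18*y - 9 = (y + 1)*(y^3 + y^2 - 9*y - 9) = (y - 3)*(y + 1)*(y^2 + 4*y + 3) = (y - 3)*(y + 1)*(y + 3)*(y + 1)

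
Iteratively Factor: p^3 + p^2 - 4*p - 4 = (p + 2)*(p^2 - p - 2) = (p + 1)*(p + 2)*(p - 2)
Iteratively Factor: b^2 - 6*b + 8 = (b - 2)*(b - 4)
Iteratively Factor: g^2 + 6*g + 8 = (g + 2)*(g + 4)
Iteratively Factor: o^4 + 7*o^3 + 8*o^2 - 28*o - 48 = (o + 3)*(o^3 + 4*o^2 - 4*o - 16) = (o + 2)*(o + 3)*(o^2 + 2*o - 8) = (o - 2)*(o + 2)*(o + 3)*(o + 4)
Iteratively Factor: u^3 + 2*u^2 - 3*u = (u + 3)*(u^2 - u) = (u - 1)*(u + 3)*(u)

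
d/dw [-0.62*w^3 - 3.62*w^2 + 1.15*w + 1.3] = -1.86*w^2 - 7.24*w + 1.15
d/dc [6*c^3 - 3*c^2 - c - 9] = 18*c^2 - 6*c - 1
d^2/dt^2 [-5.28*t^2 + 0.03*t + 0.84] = -10.5600000000000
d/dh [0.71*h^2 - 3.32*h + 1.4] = 1.42*h - 3.32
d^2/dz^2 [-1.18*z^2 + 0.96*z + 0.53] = -2.36000000000000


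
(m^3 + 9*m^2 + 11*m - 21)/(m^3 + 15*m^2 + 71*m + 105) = (m - 1)/(m + 5)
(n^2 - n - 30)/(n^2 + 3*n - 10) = (n - 6)/(n - 2)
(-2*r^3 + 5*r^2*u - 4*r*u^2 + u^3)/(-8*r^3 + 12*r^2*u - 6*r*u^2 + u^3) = (r^2 - 2*r*u + u^2)/(4*r^2 - 4*r*u + u^2)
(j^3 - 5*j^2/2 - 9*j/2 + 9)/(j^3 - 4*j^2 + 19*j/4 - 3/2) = 2*(j^2 - j - 6)/(2*j^2 - 5*j + 2)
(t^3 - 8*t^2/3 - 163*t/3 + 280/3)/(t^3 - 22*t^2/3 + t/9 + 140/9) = 3*(t^2 - t - 56)/(3*t^2 - 17*t - 28)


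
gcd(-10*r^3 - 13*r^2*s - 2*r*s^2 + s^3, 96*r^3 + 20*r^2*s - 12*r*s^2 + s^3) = 2*r + s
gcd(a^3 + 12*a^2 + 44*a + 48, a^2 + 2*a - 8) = a + 4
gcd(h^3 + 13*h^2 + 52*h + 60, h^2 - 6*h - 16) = h + 2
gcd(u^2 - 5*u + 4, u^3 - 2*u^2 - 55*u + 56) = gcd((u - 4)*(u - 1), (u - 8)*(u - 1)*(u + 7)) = u - 1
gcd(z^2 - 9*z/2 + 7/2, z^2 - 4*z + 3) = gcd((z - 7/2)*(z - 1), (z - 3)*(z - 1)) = z - 1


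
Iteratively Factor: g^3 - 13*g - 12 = (g + 1)*(g^2 - g - 12) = (g - 4)*(g + 1)*(g + 3)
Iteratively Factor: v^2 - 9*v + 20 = (v - 5)*(v - 4)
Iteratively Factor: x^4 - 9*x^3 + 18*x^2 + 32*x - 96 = (x - 4)*(x^3 - 5*x^2 - 2*x + 24) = (x - 4)*(x - 3)*(x^2 - 2*x - 8) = (x - 4)^2*(x - 3)*(x + 2)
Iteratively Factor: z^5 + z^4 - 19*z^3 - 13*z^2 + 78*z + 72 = (z + 2)*(z^4 - z^3 - 17*z^2 + 21*z + 36) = (z + 2)*(z + 4)*(z^3 - 5*z^2 + 3*z + 9) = (z + 1)*(z + 2)*(z + 4)*(z^2 - 6*z + 9) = (z - 3)*(z + 1)*(z + 2)*(z + 4)*(z - 3)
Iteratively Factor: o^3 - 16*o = (o)*(o^2 - 16) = o*(o - 4)*(o + 4)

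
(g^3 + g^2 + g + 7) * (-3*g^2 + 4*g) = -3*g^5 + g^4 + g^3 - 17*g^2 + 28*g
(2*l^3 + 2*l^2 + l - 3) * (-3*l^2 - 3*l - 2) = -6*l^5 - 12*l^4 - 13*l^3 + 2*l^2 + 7*l + 6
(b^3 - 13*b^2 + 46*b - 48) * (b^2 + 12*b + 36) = b^5 - b^4 - 74*b^3 + 36*b^2 + 1080*b - 1728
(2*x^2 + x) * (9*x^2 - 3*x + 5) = 18*x^4 + 3*x^3 + 7*x^2 + 5*x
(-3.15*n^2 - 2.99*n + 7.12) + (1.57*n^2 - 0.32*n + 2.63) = -1.58*n^2 - 3.31*n + 9.75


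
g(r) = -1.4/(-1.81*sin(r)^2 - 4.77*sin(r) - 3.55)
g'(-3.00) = 0.70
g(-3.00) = 0.48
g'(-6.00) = -0.31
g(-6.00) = 0.28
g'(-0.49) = -1.30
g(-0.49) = 0.82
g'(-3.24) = 0.44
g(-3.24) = 0.35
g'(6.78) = -0.21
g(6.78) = 0.22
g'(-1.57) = -0.00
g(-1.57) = 2.37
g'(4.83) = -0.54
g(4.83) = 2.34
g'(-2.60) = 1.41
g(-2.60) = 0.89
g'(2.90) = 0.33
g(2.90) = 0.29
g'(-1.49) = -0.37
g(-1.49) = 2.36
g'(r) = -1.4*(3.62*sin(r)*cos(r) + 4.77*cos(r))/(-1.81*sin(r)^2 - 4.77*sin(r) - 3.55)^2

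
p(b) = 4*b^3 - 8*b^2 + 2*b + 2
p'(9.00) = 830.00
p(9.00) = 2288.00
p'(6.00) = 338.00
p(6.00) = 590.00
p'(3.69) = 106.35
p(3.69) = 101.42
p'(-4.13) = 272.76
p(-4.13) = -424.50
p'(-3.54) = 209.02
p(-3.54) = -282.78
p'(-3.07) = 164.22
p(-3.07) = -195.28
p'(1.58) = 6.68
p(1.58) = 0.97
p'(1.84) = 13.19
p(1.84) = 3.51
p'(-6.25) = 570.75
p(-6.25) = -1299.56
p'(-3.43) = 198.06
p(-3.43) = -260.39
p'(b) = 12*b^2 - 16*b + 2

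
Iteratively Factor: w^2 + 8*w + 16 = (w + 4)*(w + 4)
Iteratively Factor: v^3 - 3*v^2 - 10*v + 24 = (v - 4)*(v^2 + v - 6) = (v - 4)*(v + 3)*(v - 2)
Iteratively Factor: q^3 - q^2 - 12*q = (q + 3)*(q^2 - 4*q) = (q - 4)*(q + 3)*(q)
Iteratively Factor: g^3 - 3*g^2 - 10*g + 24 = (g + 3)*(g^2 - 6*g + 8) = (g - 4)*(g + 3)*(g - 2)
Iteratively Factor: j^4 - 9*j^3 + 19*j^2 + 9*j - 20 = (j + 1)*(j^3 - 10*j^2 + 29*j - 20) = (j - 5)*(j + 1)*(j^2 - 5*j + 4) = (j - 5)*(j - 1)*(j + 1)*(j - 4)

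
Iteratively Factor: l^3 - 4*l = (l + 2)*(l^2 - 2*l) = (l - 2)*(l + 2)*(l)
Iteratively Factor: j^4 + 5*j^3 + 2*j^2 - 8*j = (j + 2)*(j^3 + 3*j^2 - 4*j) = (j + 2)*(j + 4)*(j^2 - j) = j*(j + 2)*(j + 4)*(j - 1)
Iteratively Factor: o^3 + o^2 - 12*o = (o - 3)*(o^2 + 4*o) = (o - 3)*(o + 4)*(o)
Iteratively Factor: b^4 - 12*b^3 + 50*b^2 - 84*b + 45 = (b - 5)*(b^3 - 7*b^2 + 15*b - 9) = (b - 5)*(b - 1)*(b^2 - 6*b + 9) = (b - 5)*(b - 3)*(b - 1)*(b - 3)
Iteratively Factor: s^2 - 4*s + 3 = (s - 3)*(s - 1)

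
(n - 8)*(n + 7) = n^2 - n - 56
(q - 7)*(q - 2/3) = q^2 - 23*q/3 + 14/3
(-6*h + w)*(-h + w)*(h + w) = 6*h^3 - h^2*w - 6*h*w^2 + w^3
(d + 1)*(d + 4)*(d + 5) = d^3 + 10*d^2 + 29*d + 20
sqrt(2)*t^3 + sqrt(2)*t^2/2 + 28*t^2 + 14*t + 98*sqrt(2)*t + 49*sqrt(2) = (t + 7*sqrt(2))^2*(sqrt(2)*t + sqrt(2)/2)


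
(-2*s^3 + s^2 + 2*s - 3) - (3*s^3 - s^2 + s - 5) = -5*s^3 + 2*s^2 + s + 2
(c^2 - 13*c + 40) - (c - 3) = c^2 - 14*c + 43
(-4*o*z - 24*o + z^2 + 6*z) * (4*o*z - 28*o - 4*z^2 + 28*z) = -16*o^2*z^2 + 16*o^2*z + 672*o^2 + 20*o*z^3 - 20*o*z^2 - 840*o*z - 4*z^4 + 4*z^3 + 168*z^2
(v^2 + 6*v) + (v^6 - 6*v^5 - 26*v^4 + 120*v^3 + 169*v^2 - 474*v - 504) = v^6 - 6*v^5 - 26*v^4 + 120*v^3 + 170*v^2 - 468*v - 504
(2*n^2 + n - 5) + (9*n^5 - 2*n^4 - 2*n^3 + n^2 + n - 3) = 9*n^5 - 2*n^4 - 2*n^3 + 3*n^2 + 2*n - 8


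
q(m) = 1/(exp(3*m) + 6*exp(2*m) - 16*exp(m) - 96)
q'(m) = (-3*exp(3*m) - 12*exp(2*m) + 16*exp(m))/(exp(3*m) + 6*exp(2*m) - 16*exp(m) - 96)^2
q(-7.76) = -0.01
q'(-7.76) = 0.00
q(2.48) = 0.00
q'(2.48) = -0.00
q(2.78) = 0.00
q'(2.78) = -0.00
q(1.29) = -0.04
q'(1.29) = -0.33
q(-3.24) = -0.01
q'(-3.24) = 0.00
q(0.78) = -0.01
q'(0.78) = -0.01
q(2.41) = 0.00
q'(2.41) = -0.00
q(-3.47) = -0.01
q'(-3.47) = 0.00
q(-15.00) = -0.01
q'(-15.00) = 0.00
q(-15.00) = -0.01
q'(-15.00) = 0.00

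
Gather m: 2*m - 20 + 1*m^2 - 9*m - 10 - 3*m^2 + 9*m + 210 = -2*m^2 + 2*m + 180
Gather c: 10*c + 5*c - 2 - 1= 15*c - 3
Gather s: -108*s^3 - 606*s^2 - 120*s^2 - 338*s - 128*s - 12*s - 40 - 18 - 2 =-108*s^3 - 726*s^2 - 478*s - 60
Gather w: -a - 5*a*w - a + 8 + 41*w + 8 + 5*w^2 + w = -2*a + 5*w^2 + w*(42 - 5*a) + 16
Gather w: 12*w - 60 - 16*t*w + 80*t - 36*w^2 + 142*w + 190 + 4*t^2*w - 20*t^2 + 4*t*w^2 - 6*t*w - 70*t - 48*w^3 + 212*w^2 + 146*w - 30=-20*t^2 + 10*t - 48*w^3 + w^2*(4*t + 176) + w*(4*t^2 - 22*t + 300) + 100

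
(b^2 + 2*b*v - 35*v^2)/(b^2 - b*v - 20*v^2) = (b + 7*v)/(b + 4*v)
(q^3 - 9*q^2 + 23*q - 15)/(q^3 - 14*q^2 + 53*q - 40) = (q - 3)/(q - 8)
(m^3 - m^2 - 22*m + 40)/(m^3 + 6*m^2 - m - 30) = (m - 4)/(m + 3)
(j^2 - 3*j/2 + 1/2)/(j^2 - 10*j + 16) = (2*j^2 - 3*j + 1)/(2*(j^2 - 10*j + 16))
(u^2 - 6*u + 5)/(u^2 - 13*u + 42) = (u^2 - 6*u + 5)/(u^2 - 13*u + 42)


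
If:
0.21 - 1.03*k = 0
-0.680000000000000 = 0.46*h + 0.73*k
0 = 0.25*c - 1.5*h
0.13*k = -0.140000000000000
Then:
No Solution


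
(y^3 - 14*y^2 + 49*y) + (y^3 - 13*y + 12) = 2*y^3 - 14*y^2 + 36*y + 12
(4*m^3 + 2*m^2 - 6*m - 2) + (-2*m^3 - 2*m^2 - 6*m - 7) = 2*m^3 - 12*m - 9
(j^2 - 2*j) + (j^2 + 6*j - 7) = 2*j^2 + 4*j - 7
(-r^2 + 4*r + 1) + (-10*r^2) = -11*r^2 + 4*r + 1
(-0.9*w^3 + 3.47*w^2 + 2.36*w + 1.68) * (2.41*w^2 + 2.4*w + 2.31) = -2.169*w^5 + 6.2027*w^4 + 11.9366*w^3 + 17.7285*w^2 + 9.4836*w + 3.8808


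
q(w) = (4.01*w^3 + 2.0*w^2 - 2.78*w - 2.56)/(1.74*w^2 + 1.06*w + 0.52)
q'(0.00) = 4.69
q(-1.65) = -3.00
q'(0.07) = 5.79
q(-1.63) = -2.95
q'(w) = (-3.48*w - 1.06)*(4.01*w^3 + 2.0*w^2 - 2.78*w - 2.56)/(1.74*w^2 + 1.06*w + 0.52)^2 + (12.03*w^2 + 4.0*w - 2.78)/(1.74*w^2 + 1.06*w + 0.52) = (6.9774*w^4 + 8.5012*w^3 + 13.2128*w^2 + 10.9888*w + 1.268)/(3.0276*w^4 + 3.6888*w^3 + 2.9332*w^2 + 1.1024*w + 0.2704)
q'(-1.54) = 2.63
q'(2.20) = 2.70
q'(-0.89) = 0.37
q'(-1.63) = 2.65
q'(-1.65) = 2.65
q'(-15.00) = 2.31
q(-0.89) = -1.39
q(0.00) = -4.92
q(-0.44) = -3.31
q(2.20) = 3.88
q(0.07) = -4.55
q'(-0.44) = -9.65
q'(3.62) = 2.46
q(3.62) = 7.50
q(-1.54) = -2.71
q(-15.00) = -34.68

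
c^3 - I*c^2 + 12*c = c*(c - 4*I)*(c + 3*I)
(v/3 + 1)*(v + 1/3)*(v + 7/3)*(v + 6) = v^4/3 + 35*v^3/9 + 385*v^2/27 + 55*v/3 + 14/3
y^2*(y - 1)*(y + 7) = y^4 + 6*y^3 - 7*y^2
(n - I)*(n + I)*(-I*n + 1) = -I*n^3 + n^2 - I*n + 1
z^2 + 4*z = z*(z + 4)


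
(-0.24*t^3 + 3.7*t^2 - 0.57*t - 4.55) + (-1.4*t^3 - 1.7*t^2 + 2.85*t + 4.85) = -1.64*t^3 + 2.0*t^2 + 2.28*t + 0.3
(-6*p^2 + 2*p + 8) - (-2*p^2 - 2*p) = -4*p^2 + 4*p + 8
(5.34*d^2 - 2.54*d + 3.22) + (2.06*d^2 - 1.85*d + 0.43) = 7.4*d^2 - 4.39*d + 3.65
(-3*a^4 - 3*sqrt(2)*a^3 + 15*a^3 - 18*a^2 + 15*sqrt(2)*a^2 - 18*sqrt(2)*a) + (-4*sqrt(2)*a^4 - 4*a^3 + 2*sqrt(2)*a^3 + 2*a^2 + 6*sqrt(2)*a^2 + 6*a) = -4*sqrt(2)*a^4 - 3*a^4 - sqrt(2)*a^3 + 11*a^3 - 16*a^2 + 21*sqrt(2)*a^2 - 18*sqrt(2)*a + 6*a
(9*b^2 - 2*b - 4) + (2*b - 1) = 9*b^2 - 5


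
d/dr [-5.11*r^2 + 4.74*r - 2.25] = 4.74 - 10.22*r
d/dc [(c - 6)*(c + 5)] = 2*c - 1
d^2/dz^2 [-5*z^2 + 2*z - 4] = -10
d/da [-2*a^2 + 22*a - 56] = 22 - 4*a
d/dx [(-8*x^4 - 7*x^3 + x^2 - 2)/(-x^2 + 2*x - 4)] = (16*x^5 - 41*x^4 + 100*x^3 + 86*x^2 - 12*x + 4)/(x^4 - 4*x^3 + 12*x^2 - 16*x + 16)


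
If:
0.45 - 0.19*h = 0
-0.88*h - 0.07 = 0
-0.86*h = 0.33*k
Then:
No Solution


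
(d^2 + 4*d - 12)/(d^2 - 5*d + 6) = (d + 6)/(d - 3)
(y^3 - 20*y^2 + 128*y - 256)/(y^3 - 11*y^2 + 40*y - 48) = (y^2 - 16*y + 64)/(y^2 - 7*y + 12)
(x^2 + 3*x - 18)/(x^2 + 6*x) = (x - 3)/x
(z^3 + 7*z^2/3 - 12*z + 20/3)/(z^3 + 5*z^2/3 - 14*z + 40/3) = (3*z - 2)/(3*z - 4)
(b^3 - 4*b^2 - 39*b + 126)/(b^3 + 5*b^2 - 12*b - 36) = (b - 7)/(b + 2)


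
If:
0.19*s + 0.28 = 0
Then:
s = -1.47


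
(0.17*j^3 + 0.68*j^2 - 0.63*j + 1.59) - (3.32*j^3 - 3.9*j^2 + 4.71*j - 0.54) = -3.15*j^3 + 4.58*j^2 - 5.34*j + 2.13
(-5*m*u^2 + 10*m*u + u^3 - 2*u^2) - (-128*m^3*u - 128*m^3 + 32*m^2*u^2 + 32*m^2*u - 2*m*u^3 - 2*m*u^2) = 128*m^3*u + 128*m^3 - 32*m^2*u^2 - 32*m^2*u + 2*m*u^3 - 3*m*u^2 + 10*m*u + u^3 - 2*u^2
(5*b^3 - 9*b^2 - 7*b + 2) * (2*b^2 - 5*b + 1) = 10*b^5 - 43*b^4 + 36*b^3 + 30*b^2 - 17*b + 2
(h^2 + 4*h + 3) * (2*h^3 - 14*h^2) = 2*h^5 - 6*h^4 - 50*h^3 - 42*h^2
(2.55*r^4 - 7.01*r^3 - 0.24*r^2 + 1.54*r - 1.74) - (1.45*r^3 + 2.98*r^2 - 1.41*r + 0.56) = 2.55*r^4 - 8.46*r^3 - 3.22*r^2 + 2.95*r - 2.3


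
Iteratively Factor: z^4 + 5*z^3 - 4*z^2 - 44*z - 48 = (z - 3)*(z^3 + 8*z^2 + 20*z + 16) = (z - 3)*(z + 4)*(z^2 + 4*z + 4) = (z - 3)*(z + 2)*(z + 4)*(z + 2)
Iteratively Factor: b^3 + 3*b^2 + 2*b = (b + 1)*(b^2 + 2*b) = b*(b + 1)*(b + 2)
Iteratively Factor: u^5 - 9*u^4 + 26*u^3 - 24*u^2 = (u)*(u^4 - 9*u^3 + 26*u^2 - 24*u) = u*(u - 2)*(u^3 - 7*u^2 + 12*u) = u^2*(u - 2)*(u^2 - 7*u + 12) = u^2*(u - 3)*(u - 2)*(u - 4)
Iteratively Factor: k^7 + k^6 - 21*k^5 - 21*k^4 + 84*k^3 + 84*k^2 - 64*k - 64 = (k - 4)*(k^6 + 5*k^5 - k^4 - 25*k^3 - 16*k^2 + 20*k + 16) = (k - 4)*(k + 1)*(k^5 + 4*k^4 - 5*k^3 - 20*k^2 + 4*k + 16) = (k - 4)*(k + 1)^2*(k^4 + 3*k^3 - 8*k^2 - 12*k + 16) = (k - 4)*(k - 2)*(k + 1)^2*(k^3 + 5*k^2 + 2*k - 8) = (k - 4)*(k - 2)*(k + 1)^2*(k + 4)*(k^2 + k - 2) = (k - 4)*(k - 2)*(k - 1)*(k + 1)^2*(k + 4)*(k + 2)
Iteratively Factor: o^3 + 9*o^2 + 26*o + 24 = (o + 2)*(o^2 + 7*o + 12) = (o + 2)*(o + 4)*(o + 3)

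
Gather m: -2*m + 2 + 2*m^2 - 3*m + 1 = 2*m^2 - 5*m + 3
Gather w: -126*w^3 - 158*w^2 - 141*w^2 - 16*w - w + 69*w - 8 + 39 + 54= -126*w^3 - 299*w^2 + 52*w + 85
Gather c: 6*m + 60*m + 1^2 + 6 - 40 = 66*m - 33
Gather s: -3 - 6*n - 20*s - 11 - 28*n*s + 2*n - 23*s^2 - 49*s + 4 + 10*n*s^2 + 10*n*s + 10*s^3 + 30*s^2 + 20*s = -4*n + 10*s^3 + s^2*(10*n + 7) + s*(-18*n - 49) - 10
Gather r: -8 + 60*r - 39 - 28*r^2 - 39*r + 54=-28*r^2 + 21*r + 7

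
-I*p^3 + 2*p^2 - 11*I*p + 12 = (p - 3*I)*(p + 4*I)*(-I*p + 1)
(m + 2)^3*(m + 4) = m^4 + 10*m^3 + 36*m^2 + 56*m + 32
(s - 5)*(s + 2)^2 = s^3 - s^2 - 16*s - 20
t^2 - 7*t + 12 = (t - 4)*(t - 3)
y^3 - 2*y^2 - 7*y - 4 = (y - 4)*(y + 1)^2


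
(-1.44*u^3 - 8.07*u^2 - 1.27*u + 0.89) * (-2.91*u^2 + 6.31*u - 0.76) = 4.1904*u^5 + 14.3973*u^4 - 46.1316*u^3 - 4.4704*u^2 + 6.5811*u - 0.6764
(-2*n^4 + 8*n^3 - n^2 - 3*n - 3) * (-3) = 6*n^4 - 24*n^3 + 3*n^2 + 9*n + 9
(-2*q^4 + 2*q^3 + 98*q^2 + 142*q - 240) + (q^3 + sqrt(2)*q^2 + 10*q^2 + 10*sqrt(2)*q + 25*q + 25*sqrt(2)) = -2*q^4 + 3*q^3 + sqrt(2)*q^2 + 108*q^2 + 10*sqrt(2)*q + 167*q - 240 + 25*sqrt(2)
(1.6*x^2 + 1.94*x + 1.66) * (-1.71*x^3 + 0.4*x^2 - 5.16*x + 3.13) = -2.736*x^5 - 2.6774*x^4 - 10.3186*x^3 - 4.3384*x^2 - 2.4934*x + 5.1958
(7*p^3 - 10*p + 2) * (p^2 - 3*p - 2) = 7*p^5 - 21*p^4 - 24*p^3 + 32*p^2 + 14*p - 4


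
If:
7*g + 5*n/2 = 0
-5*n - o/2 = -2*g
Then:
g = o/32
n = -7*o/80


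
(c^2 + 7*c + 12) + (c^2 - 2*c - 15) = 2*c^2 + 5*c - 3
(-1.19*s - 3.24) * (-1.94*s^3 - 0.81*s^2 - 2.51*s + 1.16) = 2.3086*s^4 + 7.2495*s^3 + 5.6113*s^2 + 6.752*s - 3.7584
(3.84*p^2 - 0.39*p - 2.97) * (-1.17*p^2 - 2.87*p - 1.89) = -4.4928*p^4 - 10.5645*p^3 - 2.6634*p^2 + 9.261*p + 5.6133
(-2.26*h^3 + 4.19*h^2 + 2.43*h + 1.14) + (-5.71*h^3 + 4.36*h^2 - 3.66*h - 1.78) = -7.97*h^3 + 8.55*h^2 - 1.23*h - 0.64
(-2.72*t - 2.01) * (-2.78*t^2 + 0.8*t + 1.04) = 7.5616*t^3 + 3.4118*t^2 - 4.4368*t - 2.0904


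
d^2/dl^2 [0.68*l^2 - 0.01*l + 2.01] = 1.36000000000000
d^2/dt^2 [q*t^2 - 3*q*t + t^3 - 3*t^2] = 2*q + 6*t - 6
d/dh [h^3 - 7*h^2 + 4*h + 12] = 3*h^2 - 14*h + 4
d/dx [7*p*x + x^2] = 7*p + 2*x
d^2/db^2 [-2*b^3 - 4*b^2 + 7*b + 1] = -12*b - 8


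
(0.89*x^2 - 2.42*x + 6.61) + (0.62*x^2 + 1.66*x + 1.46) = 1.51*x^2 - 0.76*x + 8.07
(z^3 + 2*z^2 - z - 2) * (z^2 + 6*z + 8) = z^5 + 8*z^4 + 19*z^3 + 8*z^2 - 20*z - 16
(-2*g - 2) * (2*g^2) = -4*g^3 - 4*g^2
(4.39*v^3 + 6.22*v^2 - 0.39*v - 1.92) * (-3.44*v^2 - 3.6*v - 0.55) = -15.1016*v^5 - 37.2008*v^4 - 23.4649*v^3 + 4.5878*v^2 + 7.1265*v + 1.056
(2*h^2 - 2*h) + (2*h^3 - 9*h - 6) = 2*h^3 + 2*h^2 - 11*h - 6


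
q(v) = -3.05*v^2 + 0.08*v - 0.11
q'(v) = 0.08 - 6.1*v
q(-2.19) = -14.91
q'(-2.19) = 13.44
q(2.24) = -15.23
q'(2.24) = -13.58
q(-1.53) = -7.37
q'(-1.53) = 9.41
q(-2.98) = -27.43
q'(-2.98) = 18.26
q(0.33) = -0.42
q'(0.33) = -1.93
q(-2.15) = -14.38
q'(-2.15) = 13.20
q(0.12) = -0.14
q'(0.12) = -0.65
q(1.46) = -6.49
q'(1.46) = -8.83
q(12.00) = -438.35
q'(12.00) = -73.12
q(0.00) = -0.11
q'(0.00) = 0.08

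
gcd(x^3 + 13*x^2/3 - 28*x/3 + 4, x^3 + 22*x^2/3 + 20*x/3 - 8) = x^2 + 16*x/3 - 4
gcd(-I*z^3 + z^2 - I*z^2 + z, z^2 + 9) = 1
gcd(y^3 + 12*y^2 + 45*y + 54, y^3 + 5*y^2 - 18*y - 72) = y^2 + 9*y + 18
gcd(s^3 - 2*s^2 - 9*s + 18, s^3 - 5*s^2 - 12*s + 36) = s^2 + s - 6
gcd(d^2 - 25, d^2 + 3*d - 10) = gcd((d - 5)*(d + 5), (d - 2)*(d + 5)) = d + 5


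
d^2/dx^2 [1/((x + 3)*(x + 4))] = 2*((x + 3)^2 + (x + 3)*(x + 4) + (x + 4)^2)/((x + 3)^3*(x + 4)^3)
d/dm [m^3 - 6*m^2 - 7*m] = 3*m^2 - 12*m - 7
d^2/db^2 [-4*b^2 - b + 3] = -8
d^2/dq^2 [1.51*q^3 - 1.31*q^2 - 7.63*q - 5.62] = 9.06*q - 2.62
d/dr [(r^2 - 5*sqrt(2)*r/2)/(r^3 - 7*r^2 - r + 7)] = (r*(2*r - 5*sqrt(2))*(-3*r^2 + 14*r + 1) + (4*r - 5*sqrt(2))*(r^3 - 7*r^2 - r + 7))/(2*(r^3 - 7*r^2 - r + 7)^2)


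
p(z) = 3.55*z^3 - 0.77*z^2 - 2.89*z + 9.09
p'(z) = 10.65*z^2 - 1.54*z - 2.89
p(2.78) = 71.38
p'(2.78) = 75.14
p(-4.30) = -274.97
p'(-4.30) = 200.65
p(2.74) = 68.42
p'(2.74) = 72.85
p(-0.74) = 9.37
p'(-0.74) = 4.08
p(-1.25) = 4.57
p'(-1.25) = 15.68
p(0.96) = 8.75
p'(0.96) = 5.45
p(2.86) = 77.57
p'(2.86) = 79.82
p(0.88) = 8.37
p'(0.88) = 4.00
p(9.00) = 2508.66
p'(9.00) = 845.90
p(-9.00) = -2615.22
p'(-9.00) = 873.62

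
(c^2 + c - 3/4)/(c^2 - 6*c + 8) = (c^2 + c - 3/4)/(c^2 - 6*c + 8)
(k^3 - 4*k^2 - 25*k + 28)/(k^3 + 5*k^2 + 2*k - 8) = (k - 7)/(k + 2)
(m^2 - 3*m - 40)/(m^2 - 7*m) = (m^2 - 3*m - 40)/(m*(m - 7))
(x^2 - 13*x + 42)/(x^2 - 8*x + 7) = (x - 6)/(x - 1)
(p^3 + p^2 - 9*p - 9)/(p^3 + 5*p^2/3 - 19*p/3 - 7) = 3*(p - 3)/(3*p - 7)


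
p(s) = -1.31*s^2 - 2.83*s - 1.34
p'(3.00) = -10.69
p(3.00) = -21.62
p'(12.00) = -34.27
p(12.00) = -223.94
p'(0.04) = -2.93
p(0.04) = -1.46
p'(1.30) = -6.24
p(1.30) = -7.23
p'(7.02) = -21.22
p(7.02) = -85.76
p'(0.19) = -3.33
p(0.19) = -1.92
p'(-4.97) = 10.19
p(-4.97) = -19.63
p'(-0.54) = -1.42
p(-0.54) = -0.19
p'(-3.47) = 6.26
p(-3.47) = -7.29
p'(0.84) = -5.03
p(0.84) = -4.64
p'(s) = -2.62*s - 2.83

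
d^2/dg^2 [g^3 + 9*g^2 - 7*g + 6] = 6*g + 18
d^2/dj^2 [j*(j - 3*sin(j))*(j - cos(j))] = 3*j^2*sin(j) + j^2*cos(j) + 4*j*sin(j) - 6*j*sin(2*j) - 12*j*cos(j) + 6*j - 6*sin(j) - 2*cos(j) + 6*cos(2*j)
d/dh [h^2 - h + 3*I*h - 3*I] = 2*h - 1 + 3*I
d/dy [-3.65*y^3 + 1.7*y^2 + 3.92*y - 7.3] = -10.95*y^2 + 3.4*y + 3.92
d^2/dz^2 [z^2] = 2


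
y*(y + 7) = y^2 + 7*y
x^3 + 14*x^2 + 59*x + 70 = (x + 2)*(x + 5)*(x + 7)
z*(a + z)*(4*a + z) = 4*a^2*z + 5*a*z^2 + z^3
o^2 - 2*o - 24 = (o - 6)*(o + 4)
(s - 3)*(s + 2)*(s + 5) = s^3 + 4*s^2 - 11*s - 30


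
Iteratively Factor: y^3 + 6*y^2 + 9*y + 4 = (y + 4)*(y^2 + 2*y + 1) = (y + 1)*(y + 4)*(y + 1)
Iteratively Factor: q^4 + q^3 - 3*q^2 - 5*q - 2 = (q - 2)*(q^3 + 3*q^2 + 3*q + 1) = (q - 2)*(q + 1)*(q^2 + 2*q + 1) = (q - 2)*(q + 1)^2*(q + 1)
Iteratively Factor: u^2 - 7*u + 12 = (u - 4)*(u - 3)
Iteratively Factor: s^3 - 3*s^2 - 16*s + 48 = (s - 3)*(s^2 - 16) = (s - 3)*(s + 4)*(s - 4)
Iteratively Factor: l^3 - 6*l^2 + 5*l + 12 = (l + 1)*(l^2 - 7*l + 12) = (l - 3)*(l + 1)*(l - 4)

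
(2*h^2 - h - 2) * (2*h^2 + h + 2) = 4*h^4 - h^2 - 4*h - 4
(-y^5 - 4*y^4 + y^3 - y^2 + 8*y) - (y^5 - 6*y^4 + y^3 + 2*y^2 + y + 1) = -2*y^5 + 2*y^4 - 3*y^2 + 7*y - 1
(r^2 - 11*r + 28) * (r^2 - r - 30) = r^4 - 12*r^3 + 9*r^2 + 302*r - 840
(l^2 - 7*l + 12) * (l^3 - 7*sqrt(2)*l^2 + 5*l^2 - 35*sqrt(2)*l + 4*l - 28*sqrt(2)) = l^5 - 7*sqrt(2)*l^4 - 2*l^4 - 19*l^3 + 14*sqrt(2)*l^3 + 32*l^2 + 133*sqrt(2)*l^2 - 224*sqrt(2)*l + 48*l - 336*sqrt(2)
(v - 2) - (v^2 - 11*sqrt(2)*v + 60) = -v^2 + v + 11*sqrt(2)*v - 62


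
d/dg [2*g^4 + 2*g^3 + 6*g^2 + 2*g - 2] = 8*g^3 + 6*g^2 + 12*g + 2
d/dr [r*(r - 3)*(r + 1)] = 3*r^2 - 4*r - 3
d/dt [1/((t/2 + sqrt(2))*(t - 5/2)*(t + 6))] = 4*(-2*(t + 6)*(t + 2*sqrt(2)) - (t + 6)*(2*t - 5) - (t + 2*sqrt(2))*(2*t - 5))/((t + 6)^2*(t + 2*sqrt(2))^2*(2*t - 5)^2)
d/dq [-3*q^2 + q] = 1 - 6*q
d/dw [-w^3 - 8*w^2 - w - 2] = -3*w^2 - 16*w - 1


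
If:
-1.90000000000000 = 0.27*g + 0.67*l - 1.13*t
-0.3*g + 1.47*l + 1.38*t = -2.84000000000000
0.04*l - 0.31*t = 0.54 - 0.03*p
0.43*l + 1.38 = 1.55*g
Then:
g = 0.26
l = -2.26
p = 25.20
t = 0.41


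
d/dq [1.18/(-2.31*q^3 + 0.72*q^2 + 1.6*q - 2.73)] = (8.1774*q^2 - 1.6992*q - 1.888)/(2.31*q^3 - 0.72*q^2 - 1.6*q + 2.73)^2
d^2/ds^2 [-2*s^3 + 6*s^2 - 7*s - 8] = 12 - 12*s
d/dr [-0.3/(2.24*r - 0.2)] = 0.672/(2.24*r - 0.2)^2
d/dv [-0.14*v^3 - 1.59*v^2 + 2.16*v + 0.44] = -0.42*v^2 - 3.18*v + 2.16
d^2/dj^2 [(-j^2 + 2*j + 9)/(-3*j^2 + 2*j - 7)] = 12*(-2*j^3 - 51*j^2 + 48*j + 29)/(27*j^6 - 54*j^5 + 225*j^4 - 260*j^3 + 525*j^2 - 294*j + 343)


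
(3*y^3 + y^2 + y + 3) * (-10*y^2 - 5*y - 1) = -30*y^5 - 25*y^4 - 18*y^3 - 36*y^2 - 16*y - 3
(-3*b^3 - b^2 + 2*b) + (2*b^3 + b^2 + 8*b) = -b^3 + 10*b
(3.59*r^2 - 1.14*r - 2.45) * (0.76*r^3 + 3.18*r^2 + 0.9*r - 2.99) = 2.7284*r^5 + 10.5498*r^4 - 2.2562*r^3 - 19.5511*r^2 + 1.2036*r + 7.3255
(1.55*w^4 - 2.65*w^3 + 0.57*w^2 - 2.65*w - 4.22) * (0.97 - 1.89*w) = -2.9295*w^5 + 6.512*w^4 - 3.6478*w^3 + 5.5614*w^2 + 5.4053*w - 4.0934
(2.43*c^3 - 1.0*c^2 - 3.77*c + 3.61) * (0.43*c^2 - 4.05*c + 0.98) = 1.0449*c^5 - 10.2715*c^4 + 4.8103*c^3 + 15.8408*c^2 - 18.3151*c + 3.5378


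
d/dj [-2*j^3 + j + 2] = 1 - 6*j^2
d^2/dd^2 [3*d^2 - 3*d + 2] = 6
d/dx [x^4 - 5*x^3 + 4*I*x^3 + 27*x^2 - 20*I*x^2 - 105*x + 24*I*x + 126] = 4*x^3 + x^2*(-15 + 12*I) + x*(54 - 40*I) - 105 + 24*I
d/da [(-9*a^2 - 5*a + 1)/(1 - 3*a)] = (27*a^2 - 18*a - 2)/(9*a^2 - 6*a + 1)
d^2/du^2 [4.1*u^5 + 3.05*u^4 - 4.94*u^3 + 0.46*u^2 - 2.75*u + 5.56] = 82.0*u^3 + 36.6*u^2 - 29.64*u + 0.92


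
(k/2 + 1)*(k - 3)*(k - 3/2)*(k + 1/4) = k^4/2 - 9*k^3/8 - 41*k^2/16 + 63*k/16 + 9/8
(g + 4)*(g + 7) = g^2 + 11*g + 28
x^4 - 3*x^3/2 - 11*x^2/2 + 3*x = x*(x - 3)*(x - 1/2)*(x + 2)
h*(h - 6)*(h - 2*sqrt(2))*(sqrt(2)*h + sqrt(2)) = sqrt(2)*h^4 - 5*sqrt(2)*h^3 - 4*h^3 - 6*sqrt(2)*h^2 + 20*h^2 + 24*h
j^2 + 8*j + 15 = (j + 3)*(j + 5)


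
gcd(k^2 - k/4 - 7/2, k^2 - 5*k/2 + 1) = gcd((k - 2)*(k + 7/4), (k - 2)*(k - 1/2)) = k - 2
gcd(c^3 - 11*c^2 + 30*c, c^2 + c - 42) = c - 6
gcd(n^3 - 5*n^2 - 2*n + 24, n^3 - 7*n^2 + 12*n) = n^2 - 7*n + 12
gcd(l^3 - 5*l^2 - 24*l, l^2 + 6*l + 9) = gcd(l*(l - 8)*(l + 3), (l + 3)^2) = l + 3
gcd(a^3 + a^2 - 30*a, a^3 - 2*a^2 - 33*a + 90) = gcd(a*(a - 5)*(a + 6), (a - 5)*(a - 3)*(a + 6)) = a^2 + a - 30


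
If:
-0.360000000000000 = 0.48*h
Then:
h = -0.75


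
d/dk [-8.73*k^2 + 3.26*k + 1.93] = 3.26 - 17.46*k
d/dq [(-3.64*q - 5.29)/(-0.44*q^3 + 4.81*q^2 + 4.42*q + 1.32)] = (-3.2032*q^3 + 10.5256*q^2 + 50.8898*q + 18.577)/(0.1936*q^6 - 4.2328*q^5 + 19.2465*q^4 + 41.3588*q^3 + 32.2348*q^2 + 11.6688*q + 1.7424)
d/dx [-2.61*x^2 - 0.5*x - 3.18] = -5.22*x - 0.5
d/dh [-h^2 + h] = 1 - 2*h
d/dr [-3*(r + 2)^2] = -6*r - 12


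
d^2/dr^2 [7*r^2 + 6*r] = 14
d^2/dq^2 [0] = 0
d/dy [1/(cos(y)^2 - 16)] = 2*sin(y)*cos(y)/(cos(y)^2 - 16)^2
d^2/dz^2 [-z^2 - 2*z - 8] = -2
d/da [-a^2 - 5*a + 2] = -2*a - 5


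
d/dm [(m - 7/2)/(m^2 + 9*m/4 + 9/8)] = 64*(-m^2 + 7*m + 9)/(64*m^4 + 288*m^3 + 468*m^2 + 324*m + 81)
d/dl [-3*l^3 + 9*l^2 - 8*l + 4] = -9*l^2 + 18*l - 8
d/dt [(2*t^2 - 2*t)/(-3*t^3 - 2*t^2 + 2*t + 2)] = 2*(3*t^4 - 6*t^3 + 4*t - 2)/(9*t^6 + 12*t^5 - 8*t^4 - 20*t^3 - 4*t^2 + 8*t + 4)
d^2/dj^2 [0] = 0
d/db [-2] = 0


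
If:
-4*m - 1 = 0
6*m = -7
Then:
No Solution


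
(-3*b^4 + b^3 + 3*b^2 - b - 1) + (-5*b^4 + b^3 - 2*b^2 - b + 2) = -8*b^4 + 2*b^3 + b^2 - 2*b + 1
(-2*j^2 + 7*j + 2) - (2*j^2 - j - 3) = -4*j^2 + 8*j + 5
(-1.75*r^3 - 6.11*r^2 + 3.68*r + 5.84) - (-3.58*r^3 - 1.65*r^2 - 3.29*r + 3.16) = 1.83*r^3 - 4.46*r^2 + 6.97*r + 2.68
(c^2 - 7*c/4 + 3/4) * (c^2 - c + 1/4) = c^4 - 11*c^3/4 + 11*c^2/4 - 19*c/16 + 3/16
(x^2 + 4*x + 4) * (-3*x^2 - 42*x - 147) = -3*x^4 - 54*x^3 - 327*x^2 - 756*x - 588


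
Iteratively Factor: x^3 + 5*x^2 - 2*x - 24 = (x - 2)*(x^2 + 7*x + 12) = (x - 2)*(x + 4)*(x + 3)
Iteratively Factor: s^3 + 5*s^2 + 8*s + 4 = (s + 2)*(s^2 + 3*s + 2) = (s + 1)*(s + 2)*(s + 2)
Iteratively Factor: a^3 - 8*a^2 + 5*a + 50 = (a + 2)*(a^2 - 10*a + 25) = (a - 5)*(a + 2)*(a - 5)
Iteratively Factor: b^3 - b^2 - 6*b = (b + 2)*(b^2 - 3*b) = b*(b + 2)*(b - 3)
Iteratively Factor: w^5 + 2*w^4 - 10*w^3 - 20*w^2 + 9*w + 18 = (w + 3)*(w^4 - w^3 - 7*w^2 + w + 6) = (w + 1)*(w + 3)*(w^3 - 2*w^2 - 5*w + 6) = (w - 1)*(w + 1)*(w + 3)*(w^2 - w - 6) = (w - 3)*(w - 1)*(w + 1)*(w + 3)*(w + 2)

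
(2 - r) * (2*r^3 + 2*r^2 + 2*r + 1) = -2*r^4 + 2*r^3 + 2*r^2 + 3*r + 2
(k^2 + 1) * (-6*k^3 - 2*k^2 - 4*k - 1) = -6*k^5 - 2*k^4 - 10*k^3 - 3*k^2 - 4*k - 1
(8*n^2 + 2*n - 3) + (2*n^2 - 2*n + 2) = 10*n^2 - 1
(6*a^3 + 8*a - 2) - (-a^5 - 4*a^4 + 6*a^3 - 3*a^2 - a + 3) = a^5 + 4*a^4 + 3*a^2 + 9*a - 5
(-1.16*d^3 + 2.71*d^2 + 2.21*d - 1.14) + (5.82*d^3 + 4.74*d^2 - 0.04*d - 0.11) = 4.66*d^3 + 7.45*d^2 + 2.17*d - 1.25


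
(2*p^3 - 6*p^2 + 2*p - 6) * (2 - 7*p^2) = -14*p^5 + 42*p^4 - 10*p^3 + 30*p^2 + 4*p - 12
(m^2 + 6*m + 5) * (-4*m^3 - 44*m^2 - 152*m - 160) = -4*m^5 - 68*m^4 - 436*m^3 - 1292*m^2 - 1720*m - 800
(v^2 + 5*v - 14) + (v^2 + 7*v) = 2*v^2 + 12*v - 14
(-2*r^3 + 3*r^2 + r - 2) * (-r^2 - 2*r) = 2*r^5 + r^4 - 7*r^3 + 4*r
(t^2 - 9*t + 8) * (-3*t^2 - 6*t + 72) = -3*t^4 + 21*t^3 + 102*t^2 - 696*t + 576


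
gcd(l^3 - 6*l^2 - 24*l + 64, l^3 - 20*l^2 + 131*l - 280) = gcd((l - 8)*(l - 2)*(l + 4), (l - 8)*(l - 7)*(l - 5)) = l - 8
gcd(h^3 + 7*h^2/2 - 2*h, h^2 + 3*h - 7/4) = h - 1/2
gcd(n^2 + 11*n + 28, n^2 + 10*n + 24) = n + 4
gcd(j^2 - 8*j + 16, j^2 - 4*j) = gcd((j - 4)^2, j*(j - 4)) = j - 4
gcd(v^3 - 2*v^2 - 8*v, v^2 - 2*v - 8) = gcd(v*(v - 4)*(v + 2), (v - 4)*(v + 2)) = v^2 - 2*v - 8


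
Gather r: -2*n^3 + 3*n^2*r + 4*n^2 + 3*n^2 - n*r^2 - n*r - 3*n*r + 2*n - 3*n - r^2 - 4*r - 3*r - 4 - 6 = -2*n^3 + 7*n^2 - n + r^2*(-n - 1) + r*(3*n^2 - 4*n - 7) - 10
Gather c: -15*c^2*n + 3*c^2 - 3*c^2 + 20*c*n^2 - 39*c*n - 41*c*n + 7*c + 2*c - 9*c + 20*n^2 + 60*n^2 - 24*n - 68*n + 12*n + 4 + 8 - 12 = -15*c^2*n + c*(20*n^2 - 80*n) + 80*n^2 - 80*n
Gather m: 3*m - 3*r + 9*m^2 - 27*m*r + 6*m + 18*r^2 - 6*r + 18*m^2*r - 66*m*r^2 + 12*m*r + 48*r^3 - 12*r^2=m^2*(18*r + 9) + m*(-66*r^2 - 15*r + 9) + 48*r^3 + 6*r^2 - 9*r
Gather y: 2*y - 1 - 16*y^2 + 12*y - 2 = -16*y^2 + 14*y - 3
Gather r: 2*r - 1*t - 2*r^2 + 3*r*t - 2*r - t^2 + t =-2*r^2 + 3*r*t - t^2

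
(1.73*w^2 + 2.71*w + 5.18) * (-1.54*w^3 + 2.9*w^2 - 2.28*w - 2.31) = -2.6642*w^5 + 0.843599999999999*w^4 - 4.0626*w^3 + 4.8469*w^2 - 18.0705*w - 11.9658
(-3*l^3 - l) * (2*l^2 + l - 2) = -6*l^5 - 3*l^4 + 4*l^3 - l^2 + 2*l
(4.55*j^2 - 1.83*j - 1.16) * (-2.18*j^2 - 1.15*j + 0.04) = -9.919*j^4 - 1.2431*j^3 + 4.8153*j^2 + 1.2608*j - 0.0464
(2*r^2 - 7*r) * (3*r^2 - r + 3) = 6*r^4 - 23*r^3 + 13*r^2 - 21*r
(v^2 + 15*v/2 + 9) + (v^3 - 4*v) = v^3 + v^2 + 7*v/2 + 9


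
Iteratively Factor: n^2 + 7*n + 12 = (n + 3)*(n + 4)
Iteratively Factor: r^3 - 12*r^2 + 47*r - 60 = (r - 5)*(r^2 - 7*r + 12) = (r - 5)*(r - 4)*(r - 3)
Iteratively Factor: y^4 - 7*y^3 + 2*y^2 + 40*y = (y - 4)*(y^3 - 3*y^2 - 10*y) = (y - 5)*(y - 4)*(y^2 + 2*y) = (y - 5)*(y - 4)*(y + 2)*(y)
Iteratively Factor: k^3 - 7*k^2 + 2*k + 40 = (k - 5)*(k^2 - 2*k - 8) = (k - 5)*(k + 2)*(k - 4)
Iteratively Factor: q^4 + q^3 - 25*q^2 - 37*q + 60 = (q + 3)*(q^3 - 2*q^2 - 19*q + 20) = (q + 3)*(q + 4)*(q^2 - 6*q + 5) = (q - 5)*(q + 3)*(q + 4)*(q - 1)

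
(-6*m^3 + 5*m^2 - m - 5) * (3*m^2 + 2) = -18*m^5 + 15*m^4 - 15*m^3 - 5*m^2 - 2*m - 10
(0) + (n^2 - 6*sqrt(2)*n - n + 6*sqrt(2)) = n^2 - 6*sqrt(2)*n - n + 6*sqrt(2)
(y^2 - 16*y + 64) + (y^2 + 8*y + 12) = 2*y^2 - 8*y + 76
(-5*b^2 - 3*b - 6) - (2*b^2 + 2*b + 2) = -7*b^2 - 5*b - 8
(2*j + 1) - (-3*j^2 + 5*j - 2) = 3*j^2 - 3*j + 3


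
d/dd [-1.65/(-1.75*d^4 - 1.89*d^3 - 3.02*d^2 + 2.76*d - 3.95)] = (-11.55*d^3 - 9.3555*d^2 - 9.966*d + 4.554)/(1.75*d^4 + 1.89*d^3 + 3.02*d^2 - 2.76*d + 3.95)^2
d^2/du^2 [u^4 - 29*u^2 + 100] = 12*u^2 - 58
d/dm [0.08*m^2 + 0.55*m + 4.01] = 0.16*m + 0.55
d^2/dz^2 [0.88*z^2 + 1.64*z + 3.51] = 1.76000000000000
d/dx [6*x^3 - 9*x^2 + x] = 18*x^2 - 18*x + 1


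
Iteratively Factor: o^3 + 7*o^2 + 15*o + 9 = (o + 3)*(o^2 + 4*o + 3) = (o + 1)*(o + 3)*(o + 3)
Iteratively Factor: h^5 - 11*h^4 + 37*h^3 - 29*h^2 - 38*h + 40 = (h - 2)*(h^4 - 9*h^3 + 19*h^2 + 9*h - 20) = (h - 2)*(h - 1)*(h^3 - 8*h^2 + 11*h + 20) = (h - 5)*(h - 2)*(h - 1)*(h^2 - 3*h - 4) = (h - 5)*(h - 2)*(h - 1)*(h + 1)*(h - 4)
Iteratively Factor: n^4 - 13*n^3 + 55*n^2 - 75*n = (n - 5)*(n^3 - 8*n^2 + 15*n) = n*(n - 5)*(n^2 - 8*n + 15) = n*(n - 5)^2*(n - 3)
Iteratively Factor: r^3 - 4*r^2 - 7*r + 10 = (r + 2)*(r^2 - 6*r + 5) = (r - 5)*(r + 2)*(r - 1)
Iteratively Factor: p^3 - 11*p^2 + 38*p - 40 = (p - 4)*(p^2 - 7*p + 10) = (p - 5)*(p - 4)*(p - 2)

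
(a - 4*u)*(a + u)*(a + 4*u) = a^3 + a^2*u - 16*a*u^2 - 16*u^3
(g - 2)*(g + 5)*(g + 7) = g^3 + 10*g^2 + 11*g - 70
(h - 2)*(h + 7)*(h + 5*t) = h^3 + 5*h^2*t + 5*h^2 + 25*h*t - 14*h - 70*t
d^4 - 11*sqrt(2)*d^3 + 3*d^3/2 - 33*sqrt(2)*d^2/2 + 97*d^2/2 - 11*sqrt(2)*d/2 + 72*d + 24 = (d + 1/2)*(d + 1)*(d - 8*sqrt(2))*(d - 3*sqrt(2))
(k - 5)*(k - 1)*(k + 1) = k^3 - 5*k^2 - k + 5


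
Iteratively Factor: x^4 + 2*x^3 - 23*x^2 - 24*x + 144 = (x - 3)*(x^3 + 5*x^2 - 8*x - 48) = (x - 3)*(x + 4)*(x^2 + x - 12) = (x - 3)*(x + 4)^2*(x - 3)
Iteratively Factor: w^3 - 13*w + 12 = (w - 1)*(w^2 + w - 12) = (w - 1)*(w + 4)*(w - 3)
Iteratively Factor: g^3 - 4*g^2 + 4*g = (g)*(g^2 - 4*g + 4) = g*(g - 2)*(g - 2)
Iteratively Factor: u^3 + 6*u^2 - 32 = (u + 4)*(u^2 + 2*u - 8) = (u + 4)^2*(u - 2)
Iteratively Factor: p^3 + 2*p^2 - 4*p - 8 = (p + 2)*(p^2 - 4) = (p + 2)^2*(p - 2)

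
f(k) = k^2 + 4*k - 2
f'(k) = 2*k + 4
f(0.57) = 0.60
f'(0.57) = 5.14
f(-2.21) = -5.96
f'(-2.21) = -0.42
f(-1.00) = -5.00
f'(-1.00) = 2.00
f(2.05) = 10.40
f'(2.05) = 8.10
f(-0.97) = -4.94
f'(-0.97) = 2.06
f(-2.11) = -5.99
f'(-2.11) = -0.22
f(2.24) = 11.98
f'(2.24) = 8.48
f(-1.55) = -5.80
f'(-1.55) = 0.90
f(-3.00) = -5.00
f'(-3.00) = -2.00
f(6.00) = 58.00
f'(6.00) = 16.00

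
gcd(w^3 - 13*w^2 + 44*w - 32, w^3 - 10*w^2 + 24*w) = w - 4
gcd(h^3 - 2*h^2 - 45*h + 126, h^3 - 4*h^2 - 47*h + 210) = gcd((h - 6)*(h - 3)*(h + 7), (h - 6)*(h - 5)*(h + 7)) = h^2 + h - 42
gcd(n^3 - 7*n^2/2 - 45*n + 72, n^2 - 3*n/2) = n - 3/2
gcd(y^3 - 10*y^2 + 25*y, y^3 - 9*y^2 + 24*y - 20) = y - 5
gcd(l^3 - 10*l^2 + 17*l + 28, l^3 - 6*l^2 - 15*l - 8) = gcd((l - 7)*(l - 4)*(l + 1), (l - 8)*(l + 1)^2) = l + 1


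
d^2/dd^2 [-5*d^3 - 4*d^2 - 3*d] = -30*d - 8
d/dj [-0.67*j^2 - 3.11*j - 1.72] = -1.34*j - 3.11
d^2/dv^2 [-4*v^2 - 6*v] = -8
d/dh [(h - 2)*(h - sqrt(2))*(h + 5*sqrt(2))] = 3*h^2 - 4*h + 8*sqrt(2)*h - 8*sqrt(2) - 10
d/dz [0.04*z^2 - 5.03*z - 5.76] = 0.08*z - 5.03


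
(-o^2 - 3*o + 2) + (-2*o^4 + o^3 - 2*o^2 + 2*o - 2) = -2*o^4 + o^3 - 3*o^2 - o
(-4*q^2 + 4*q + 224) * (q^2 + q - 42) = -4*q^4 + 396*q^2 + 56*q - 9408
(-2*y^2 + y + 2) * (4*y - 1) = -8*y^3 + 6*y^2 + 7*y - 2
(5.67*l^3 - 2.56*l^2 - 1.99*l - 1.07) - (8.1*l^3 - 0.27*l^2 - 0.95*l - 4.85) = -2.43*l^3 - 2.29*l^2 - 1.04*l + 3.78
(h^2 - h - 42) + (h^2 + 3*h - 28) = 2*h^2 + 2*h - 70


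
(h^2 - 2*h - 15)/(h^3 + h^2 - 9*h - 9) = (h - 5)/(h^2 - 2*h - 3)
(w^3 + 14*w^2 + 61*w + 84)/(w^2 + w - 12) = (w^2 + 10*w + 21)/(w - 3)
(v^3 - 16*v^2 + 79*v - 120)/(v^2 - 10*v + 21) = (v^2 - 13*v + 40)/(v - 7)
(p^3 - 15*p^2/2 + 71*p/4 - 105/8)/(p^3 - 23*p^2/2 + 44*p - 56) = (p^2 - 4*p + 15/4)/(p^2 - 8*p + 16)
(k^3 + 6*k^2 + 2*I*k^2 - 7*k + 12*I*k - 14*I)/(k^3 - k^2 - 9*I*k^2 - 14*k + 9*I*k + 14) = (k^2 + k*(7 + 2*I) + 14*I)/(k^2 - 9*I*k - 14)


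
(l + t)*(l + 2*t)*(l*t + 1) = l^3*t + 3*l^2*t^2 + l^2 + 2*l*t^3 + 3*l*t + 2*t^2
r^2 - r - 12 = (r - 4)*(r + 3)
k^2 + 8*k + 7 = (k + 1)*(k + 7)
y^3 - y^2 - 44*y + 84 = (y - 6)*(y - 2)*(y + 7)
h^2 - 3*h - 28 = (h - 7)*(h + 4)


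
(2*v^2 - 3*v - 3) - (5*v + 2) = 2*v^2 - 8*v - 5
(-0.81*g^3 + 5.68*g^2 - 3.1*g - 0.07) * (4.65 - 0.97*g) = 0.7857*g^4 - 9.2761*g^3 + 29.419*g^2 - 14.3471*g - 0.3255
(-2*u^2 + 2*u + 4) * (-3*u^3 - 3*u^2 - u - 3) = 6*u^5 - 16*u^3 - 8*u^2 - 10*u - 12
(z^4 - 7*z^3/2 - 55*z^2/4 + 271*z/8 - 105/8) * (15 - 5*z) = -5*z^5 + 65*z^4/2 + 65*z^3/4 - 3005*z^2/8 + 2295*z/4 - 1575/8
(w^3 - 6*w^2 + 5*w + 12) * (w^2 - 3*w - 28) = w^5 - 9*w^4 - 5*w^3 + 165*w^2 - 176*w - 336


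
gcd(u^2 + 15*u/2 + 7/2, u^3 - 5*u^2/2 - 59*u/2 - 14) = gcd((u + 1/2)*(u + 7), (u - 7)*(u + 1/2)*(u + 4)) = u + 1/2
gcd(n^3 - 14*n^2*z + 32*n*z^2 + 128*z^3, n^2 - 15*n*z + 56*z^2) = -n + 8*z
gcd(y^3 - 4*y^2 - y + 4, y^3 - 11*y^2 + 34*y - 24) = y^2 - 5*y + 4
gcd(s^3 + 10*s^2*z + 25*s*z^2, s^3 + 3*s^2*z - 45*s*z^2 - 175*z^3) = s^2 + 10*s*z + 25*z^2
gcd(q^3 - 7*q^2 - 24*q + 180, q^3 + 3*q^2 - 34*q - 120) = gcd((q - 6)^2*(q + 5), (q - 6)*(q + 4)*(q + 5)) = q^2 - q - 30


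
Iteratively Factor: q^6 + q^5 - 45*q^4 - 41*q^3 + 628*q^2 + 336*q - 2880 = (q + 4)*(q^5 - 3*q^4 - 33*q^3 + 91*q^2 + 264*q - 720) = (q + 4)^2*(q^4 - 7*q^3 - 5*q^2 + 111*q - 180) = (q + 4)^3*(q^3 - 11*q^2 + 39*q - 45) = (q - 5)*(q + 4)^3*(q^2 - 6*q + 9) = (q - 5)*(q - 3)*(q + 4)^3*(q - 3)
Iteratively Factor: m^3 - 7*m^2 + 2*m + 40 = (m - 5)*(m^2 - 2*m - 8) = (m - 5)*(m - 4)*(m + 2)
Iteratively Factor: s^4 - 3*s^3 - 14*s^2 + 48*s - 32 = (s - 1)*(s^3 - 2*s^2 - 16*s + 32) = (s - 1)*(s + 4)*(s^2 - 6*s + 8) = (s - 4)*(s - 1)*(s + 4)*(s - 2)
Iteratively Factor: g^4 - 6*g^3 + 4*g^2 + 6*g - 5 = (g - 5)*(g^3 - g^2 - g + 1) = (g - 5)*(g - 1)*(g^2 - 1) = (g - 5)*(g - 1)^2*(g + 1)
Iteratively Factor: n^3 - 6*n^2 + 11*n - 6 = (n - 2)*(n^2 - 4*n + 3) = (n - 2)*(n - 1)*(n - 3)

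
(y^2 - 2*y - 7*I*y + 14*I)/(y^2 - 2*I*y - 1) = (-y^2 + 2*y + 7*I*y - 14*I)/(-y^2 + 2*I*y + 1)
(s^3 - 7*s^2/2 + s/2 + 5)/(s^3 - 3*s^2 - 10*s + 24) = (s^2 - 3*s/2 - 5/2)/(s^2 - s - 12)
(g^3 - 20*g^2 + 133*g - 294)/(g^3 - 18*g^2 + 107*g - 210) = (g - 7)/(g - 5)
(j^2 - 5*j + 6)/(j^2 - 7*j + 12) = (j - 2)/(j - 4)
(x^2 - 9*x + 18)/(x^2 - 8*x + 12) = (x - 3)/(x - 2)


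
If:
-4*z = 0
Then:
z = 0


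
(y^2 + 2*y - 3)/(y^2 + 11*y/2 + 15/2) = 2*(y - 1)/(2*y + 5)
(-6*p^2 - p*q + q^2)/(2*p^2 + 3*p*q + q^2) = (-3*p + q)/(p + q)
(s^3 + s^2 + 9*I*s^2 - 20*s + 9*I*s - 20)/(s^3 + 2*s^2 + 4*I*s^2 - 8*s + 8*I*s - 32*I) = (s^2 + s*(1 + 5*I) + 5*I)/(s^2 + 2*s - 8)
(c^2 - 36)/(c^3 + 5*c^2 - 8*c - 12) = (c - 6)/(c^2 - c - 2)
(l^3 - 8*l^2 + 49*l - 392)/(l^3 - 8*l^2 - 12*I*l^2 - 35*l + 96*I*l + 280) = (l + 7*I)/(l - 5*I)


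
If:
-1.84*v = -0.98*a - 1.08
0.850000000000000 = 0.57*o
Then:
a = 1.87755102040816*v - 1.10204081632653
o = 1.49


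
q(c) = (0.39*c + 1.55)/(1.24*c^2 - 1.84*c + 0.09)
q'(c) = (1.84 - 2.48*c)*(0.39*c + 1.55)/(1.24*c^2 - 1.84*c + 0.09)^2 + 0.39/(1.24*c^2 - 1.84*c + 0.09) = (-0.4836*c^2 - 3.844*c + 2.8871)/(1.5376*c^4 - 4.5632*c^3 + 3.6088*c^2 - 0.3312*c + 0.0081)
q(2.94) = 0.50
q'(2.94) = -0.43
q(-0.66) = 0.70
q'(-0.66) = 1.53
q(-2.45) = 0.05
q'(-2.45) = 0.06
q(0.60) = -3.14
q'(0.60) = 1.26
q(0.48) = -3.42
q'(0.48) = 3.61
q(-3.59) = 0.01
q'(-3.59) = 0.02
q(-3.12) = 0.02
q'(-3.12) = 0.03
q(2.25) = 1.09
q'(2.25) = -1.65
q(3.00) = 0.47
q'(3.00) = -0.40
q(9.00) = 0.06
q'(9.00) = -0.01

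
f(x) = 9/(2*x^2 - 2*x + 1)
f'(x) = 9*(2 - 4*x)/(2*x^2 - 2*x + 1)^2 = 18*(1 - 2*x)/(2*x^2 - 2*x + 1)^2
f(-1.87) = 0.77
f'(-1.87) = 0.62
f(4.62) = 0.26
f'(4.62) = -0.12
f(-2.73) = 0.42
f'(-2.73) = 0.25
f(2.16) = 1.50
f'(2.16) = -1.65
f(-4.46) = 0.18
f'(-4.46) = 0.07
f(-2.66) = 0.44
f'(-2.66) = 0.27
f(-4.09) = 0.21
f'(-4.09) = 0.09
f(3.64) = 0.45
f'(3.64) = -0.28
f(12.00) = 0.03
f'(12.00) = -0.00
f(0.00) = 9.00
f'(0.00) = 18.00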